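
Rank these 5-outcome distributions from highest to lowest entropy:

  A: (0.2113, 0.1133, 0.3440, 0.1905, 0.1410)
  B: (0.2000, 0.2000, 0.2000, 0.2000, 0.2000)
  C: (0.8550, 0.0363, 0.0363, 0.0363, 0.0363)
B > A > C

Key insight: Entropy is maximized by uniform distributions and minimized by concentrated distributions.

- Uniform distributions have maximum entropy log₂(5) = 2.3219 bits
- The more "peaked" or concentrated a distribution, the lower its entropy

Entropies:
  H(A) = 2.2135 bits
  H(B) = 2.3219 bits
  H(C) = 0.8872 bits

Ranking: B > A > C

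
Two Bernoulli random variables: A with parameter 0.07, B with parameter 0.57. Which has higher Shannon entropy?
B

For binary distributions, entropy is maximized at p=0.5 and decreases as p moves toward 0 or 1.

H(A) = H(0.07) = 0.3659 bits
H(B) = H(0.57) = 0.9858 bits

Distribution B (p=0.57) is closer to uniform (p=0.5), so it has higher entropy.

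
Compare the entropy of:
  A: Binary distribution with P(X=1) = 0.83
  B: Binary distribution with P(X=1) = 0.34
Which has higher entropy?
B

For binary distributions, entropy is maximized at p=0.5 and decreases as p moves toward 0 or 1.

H(A) = H(0.83) = 0.6577 bits
H(B) = H(0.34) = 0.9248 bits

Distribution B (p=0.34) is closer to uniform (p=0.5), so it has higher entropy.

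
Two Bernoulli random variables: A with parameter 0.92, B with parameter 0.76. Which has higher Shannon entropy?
B

For binary distributions, entropy is maximized at p=0.5 and decreases as p moves toward 0 or 1.

H(A) = H(0.92) = 0.4022 bits
H(B) = H(0.76) = 0.7950 bits

Distribution B (p=0.76) is closer to uniform (p=0.5), so it has higher entropy.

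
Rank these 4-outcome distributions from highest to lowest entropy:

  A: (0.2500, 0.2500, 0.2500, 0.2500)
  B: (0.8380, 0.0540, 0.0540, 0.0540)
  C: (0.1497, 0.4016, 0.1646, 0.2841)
A > C > B

Key insight: Entropy is maximized by uniform distributions and minimized by concentrated distributions.

- Uniform distributions have maximum entropy log₂(4) = 2.0000 bits
- The more "peaked" or concentrated a distribution, the lower its entropy

Entropies:
  H(A) = 2.0000 bits
  H(B) = 0.8958 bits
  H(C) = 1.8829 bits

Ranking: A > C > B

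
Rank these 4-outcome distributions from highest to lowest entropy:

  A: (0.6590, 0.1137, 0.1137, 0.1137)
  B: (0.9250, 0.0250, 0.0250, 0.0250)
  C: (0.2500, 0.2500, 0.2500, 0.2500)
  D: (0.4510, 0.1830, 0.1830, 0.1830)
C > D > A > B

Key insight: Entropy is maximized by uniform distributions and minimized by concentrated distributions.

Entropies:
  H(A) = 1.4662 bits
  H(B) = 0.5032 bits
  H(C) = 2.0000 bits
  H(D) = 1.8632 bits

Ranking: C > D > A > B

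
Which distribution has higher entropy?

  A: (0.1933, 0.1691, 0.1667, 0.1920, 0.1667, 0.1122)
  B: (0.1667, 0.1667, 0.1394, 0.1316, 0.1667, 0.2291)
A

Both distributions are close to uniform, making this a harder comparison.

H(A) = 2.5649 bits
H(B) = 2.5607 bits

The distribution closer to uniform has higher entropy.
Answer: A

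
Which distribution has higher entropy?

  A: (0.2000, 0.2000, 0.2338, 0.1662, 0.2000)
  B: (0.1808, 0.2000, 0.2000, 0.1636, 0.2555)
A

Both distributions are close to uniform, making this a harder comparison.

H(A) = 2.3137 bits
H(B) = 2.3053 bits

The distribution closer to uniform has higher entropy.
Answer: A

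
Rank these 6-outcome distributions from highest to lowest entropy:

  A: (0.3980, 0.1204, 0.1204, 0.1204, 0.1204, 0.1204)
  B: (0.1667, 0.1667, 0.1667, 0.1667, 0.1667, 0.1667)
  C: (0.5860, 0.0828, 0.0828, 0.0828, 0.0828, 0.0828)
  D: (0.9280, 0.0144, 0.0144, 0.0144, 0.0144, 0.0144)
B > A > C > D

Key insight: Entropy is maximized by uniform distributions and minimized by concentrated distributions.

Entropies:
  H(A) = 2.3676 bits
  H(B) = 2.5850 bits
  H(C) = 1.9398 bits
  H(D) = 0.5405 bits

Ranking: B > A > C > D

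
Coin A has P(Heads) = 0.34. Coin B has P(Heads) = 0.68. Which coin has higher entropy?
A

For binary distributions, entropy is maximized at p=0.5 and decreases as p moves toward 0 or 1.

H(A) = H(0.34) = 0.9248 bits
H(B) = H(0.68) = 0.9044 bits

Distribution A (p=0.34) is closer to uniform (p=0.5), so it has higher entropy.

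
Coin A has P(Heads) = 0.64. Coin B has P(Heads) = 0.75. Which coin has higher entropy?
A

For binary distributions, entropy is maximized at p=0.5 and decreases as p moves toward 0 or 1.

H(A) = H(0.64) = 0.9427 bits
H(B) = H(0.75) = 0.8113 bits

Distribution A (p=0.64) is closer to uniform (p=0.5), so it has higher entropy.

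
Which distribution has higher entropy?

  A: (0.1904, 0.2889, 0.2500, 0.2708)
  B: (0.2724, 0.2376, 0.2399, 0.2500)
B

Both distributions are close to uniform, making this a harder comparison.

H(A) = 1.9834 bits
H(B) = 1.9978 bits

The distribution closer to uniform has higher entropy.
Answer: B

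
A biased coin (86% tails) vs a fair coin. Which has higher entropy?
Fair coin

The fair coin is uniform (p=0.5), maximizing binary entropy at 1 bit. The biased coin has H(0.86) ≈ 0.584 bits — its outcome is more predictable, so its entropy is lower.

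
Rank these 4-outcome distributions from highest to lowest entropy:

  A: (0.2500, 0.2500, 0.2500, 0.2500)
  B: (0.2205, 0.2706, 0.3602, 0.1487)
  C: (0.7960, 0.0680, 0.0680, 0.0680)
A > B > C

Key insight: Entropy is maximized by uniform distributions and minimized by concentrated distributions.

- Uniform distributions have maximum entropy log₂(4) = 2.0000 bits
- The more "peaked" or concentrated a distribution, the lower its entropy

Entropies:
  H(A) = 2.0000 bits
  H(B) = 1.9307 bits
  H(C) = 1.0532 bits

Ranking: A > B > C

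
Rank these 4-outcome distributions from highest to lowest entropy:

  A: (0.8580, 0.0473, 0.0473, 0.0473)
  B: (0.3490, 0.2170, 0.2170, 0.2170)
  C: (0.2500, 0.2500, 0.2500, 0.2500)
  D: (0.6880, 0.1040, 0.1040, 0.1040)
C > B > D > A

Key insight: Entropy is maximized by uniform distributions and minimized by concentrated distributions.

Entropies:
  H(A) = 0.8145 bits
  H(B) = 1.9650 bits
  H(C) = 2.0000 bits
  H(D) = 1.3900 bits

Ranking: C > B > D > A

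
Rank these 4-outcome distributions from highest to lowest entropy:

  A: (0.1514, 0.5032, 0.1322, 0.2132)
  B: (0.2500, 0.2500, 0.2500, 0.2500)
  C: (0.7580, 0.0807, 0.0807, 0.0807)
B > A > C

Key insight: Entropy is maximized by uniform distributions and minimized by concentrated distributions.

- Uniform distributions have maximum entropy log₂(4) = 2.0000 bits
- The more "peaked" or concentrated a distribution, the lower its entropy

Entropies:
  H(A) = 1.7722 bits
  H(B) = 2.0000 bits
  H(C) = 1.1819 bits

Ranking: B > A > C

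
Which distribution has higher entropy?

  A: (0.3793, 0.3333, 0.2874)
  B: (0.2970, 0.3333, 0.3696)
B

Both distributions are close to uniform, making this a harder comparison.

H(A) = 1.5758 bits
H(B) = 1.5792 bits

The distribution closer to uniform has higher entropy.
Answer: B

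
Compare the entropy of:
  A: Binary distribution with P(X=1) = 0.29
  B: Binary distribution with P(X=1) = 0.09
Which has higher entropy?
A

For binary distributions, entropy is maximized at p=0.5 and decreases as p moves toward 0 or 1.

H(A) = H(0.29) = 0.8687 bits
H(B) = H(0.09) = 0.4365 bits

Distribution A (p=0.29) is closer to uniform (p=0.5), so it has higher entropy.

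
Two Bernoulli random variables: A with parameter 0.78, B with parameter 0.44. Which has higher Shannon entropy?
B

For binary distributions, entropy is maximized at p=0.5 and decreases as p moves toward 0 or 1.

H(A) = H(0.78) = 0.7602 bits
H(B) = H(0.44) = 0.9896 bits

Distribution B (p=0.44) is closer to uniform (p=0.5), so it has higher entropy.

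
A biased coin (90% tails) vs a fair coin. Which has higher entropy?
Fair coin

The fair coin is uniform (p=0.5), maximizing binary entropy at 1 bit. The biased coin has H(0.90) ≈ 0.469 bits — its outcome is more predictable, so its entropy is lower.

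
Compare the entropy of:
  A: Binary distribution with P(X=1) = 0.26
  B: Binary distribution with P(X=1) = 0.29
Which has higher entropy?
B

For binary distributions, entropy is maximized at p=0.5 and decreases as p moves toward 0 or 1.

H(A) = H(0.26) = 0.8267 bits
H(B) = H(0.29) = 0.8687 bits

Distribution B (p=0.29) is closer to uniform (p=0.5), so it has higher entropy.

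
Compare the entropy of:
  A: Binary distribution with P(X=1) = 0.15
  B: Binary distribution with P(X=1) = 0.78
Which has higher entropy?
B

For binary distributions, entropy is maximized at p=0.5 and decreases as p moves toward 0 or 1.

H(A) = H(0.15) = 0.6098 bits
H(B) = H(0.78) = 0.7602 bits

Distribution B (p=0.78) is closer to uniform (p=0.5), so it has higher entropy.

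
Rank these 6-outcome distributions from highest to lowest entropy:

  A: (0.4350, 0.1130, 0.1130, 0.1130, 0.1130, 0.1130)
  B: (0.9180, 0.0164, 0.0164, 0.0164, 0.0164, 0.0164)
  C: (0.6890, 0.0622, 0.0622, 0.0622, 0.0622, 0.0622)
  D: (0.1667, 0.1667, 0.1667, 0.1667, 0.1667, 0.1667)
D > A > C > B

Key insight: Entropy is maximized by uniform distributions and minimized by concentrated distributions.

Entropies:
  H(A) = 2.2997 bits
  H(B) = 0.5996 bits
  H(C) = 1.6164 bits
  H(D) = 2.5850 bits

Ranking: D > A > C > B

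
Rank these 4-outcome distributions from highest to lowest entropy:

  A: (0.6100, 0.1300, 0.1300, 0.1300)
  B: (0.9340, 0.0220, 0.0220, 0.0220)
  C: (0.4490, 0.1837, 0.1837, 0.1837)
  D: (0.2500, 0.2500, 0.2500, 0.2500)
D > C > A > B

Key insight: Entropy is maximized by uniform distributions and minimized by concentrated distributions.

Entropies:
  H(A) = 1.5829 bits
  H(B) = 0.4554 bits
  H(C) = 1.8658 bits
  H(D) = 2.0000 bits

Ranking: D > C > A > B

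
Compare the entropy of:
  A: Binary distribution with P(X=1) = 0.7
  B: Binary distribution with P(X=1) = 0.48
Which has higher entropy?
B

For binary distributions, entropy is maximized at p=0.5 and decreases as p moves toward 0 or 1.

H(A) = H(0.7) = 0.8813 bits
H(B) = H(0.48) = 0.9988 bits

Distribution B (p=0.48) is closer to uniform (p=0.5), so it has higher entropy.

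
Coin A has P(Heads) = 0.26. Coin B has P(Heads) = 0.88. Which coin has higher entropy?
A

For binary distributions, entropy is maximized at p=0.5 and decreases as p moves toward 0 or 1.

H(A) = H(0.26) = 0.8267 bits
H(B) = H(0.88) = 0.5294 bits

Distribution A (p=0.26) is closer to uniform (p=0.5), so it has higher entropy.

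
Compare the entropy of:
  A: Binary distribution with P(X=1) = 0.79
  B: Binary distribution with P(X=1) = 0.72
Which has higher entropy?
B

For binary distributions, entropy is maximized at p=0.5 and decreases as p moves toward 0 or 1.

H(A) = H(0.79) = 0.7415 bits
H(B) = H(0.72) = 0.8555 bits

Distribution B (p=0.72) is closer to uniform (p=0.5), so it has higher entropy.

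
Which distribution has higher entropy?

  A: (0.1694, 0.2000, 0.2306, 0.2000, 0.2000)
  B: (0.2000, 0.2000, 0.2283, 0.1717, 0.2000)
B

Both distributions are close to uniform, making this a harder comparison.

H(A) = 2.3152 bits
H(B) = 2.3161 bits

The distribution closer to uniform has higher entropy.
Answer: B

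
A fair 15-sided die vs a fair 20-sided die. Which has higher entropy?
20-sided die

Both are uniform distributions; for uniform over n outcomes, H = log₂(n). H(15-sided) = log₂(15) = 3.907 bits and H(20-sided) = log₂(20) = 4.322 bits. More outcomes in a uniform distribution means higher entropy.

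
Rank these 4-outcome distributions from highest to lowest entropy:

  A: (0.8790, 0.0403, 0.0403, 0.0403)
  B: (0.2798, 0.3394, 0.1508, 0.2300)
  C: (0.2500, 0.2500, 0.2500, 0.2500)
C > B > A

Key insight: Entropy is maximized by uniform distributions and minimized by concentrated distributions.

- Uniform distributions have maximum entropy log₂(4) = 2.0000 bits
- The more "peaked" or concentrated a distribution, the lower its entropy

Entropies:
  H(A) = 0.7240 bits
  H(B) = 1.9425 bits
  H(C) = 2.0000 bits

Ranking: C > B > A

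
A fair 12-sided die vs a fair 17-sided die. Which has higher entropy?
17-sided die

Both are uniform distributions; for uniform over n outcomes, H = log₂(n). H(12-sided) = log₂(12) = 3.585 bits and H(17-sided) = log₂(17) = 4.087 bits. More outcomes in a uniform distribution means higher entropy.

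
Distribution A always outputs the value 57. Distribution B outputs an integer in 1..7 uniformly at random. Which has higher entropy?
B

A is deterministic, so H(A) = 0. B is uniform over 7 outcomes, so H(B) = log₂(7) = 2.807 bits. Any distribution with genuine randomness has higher entropy than a deterministic one.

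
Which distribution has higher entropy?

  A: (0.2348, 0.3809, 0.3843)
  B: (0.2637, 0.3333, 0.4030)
B

Both distributions are close to uniform, making this a harder comparison.

H(A) = 1.5515 bits
H(B) = 1.5638 bits

The distribution closer to uniform has higher entropy.
Answer: B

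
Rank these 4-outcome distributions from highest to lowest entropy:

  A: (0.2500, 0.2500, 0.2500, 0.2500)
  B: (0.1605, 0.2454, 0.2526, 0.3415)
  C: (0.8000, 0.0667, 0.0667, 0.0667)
A > B > C

Key insight: Entropy is maximized by uniform distributions and minimized by concentrated distributions.

- Uniform distributions have maximum entropy log₂(4) = 2.0000 bits
- The more "peaked" or concentrated a distribution, the lower its entropy

Entropies:
  H(A) = 2.0000 bits
  H(B) = 1.9518 bits
  H(C) = 1.0389 bits

Ranking: A > B > C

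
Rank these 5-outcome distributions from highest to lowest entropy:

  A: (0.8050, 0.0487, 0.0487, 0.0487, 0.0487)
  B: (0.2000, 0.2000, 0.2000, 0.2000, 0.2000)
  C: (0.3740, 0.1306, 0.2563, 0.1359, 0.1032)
B > C > A

Key insight: Entropy is maximized by uniform distributions and minimized by concentrated distributions.

- Uniform distributions have maximum entropy log₂(5) = 2.3219 bits
- The more "peaked" or concentrated a distribution, the lower its entropy

Entropies:
  H(A) = 1.1018 bits
  H(B) = 2.3219 bits
  H(C) = 2.1471 bits

Ranking: B > C > A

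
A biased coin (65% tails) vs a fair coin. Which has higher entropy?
Fair coin

The fair coin is uniform (p=0.5), maximizing binary entropy at 1 bit. The biased coin has H(0.65) ≈ 0.934 bits — its outcome is more predictable, so its entropy is lower.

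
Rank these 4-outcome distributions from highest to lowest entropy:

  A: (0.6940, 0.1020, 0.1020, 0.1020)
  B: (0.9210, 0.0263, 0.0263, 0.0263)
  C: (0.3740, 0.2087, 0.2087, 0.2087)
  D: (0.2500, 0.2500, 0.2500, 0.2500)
D > C > A > B

Key insight: Entropy is maximized by uniform distributions and minimized by concentrated distributions.

Entropies:
  H(A) = 1.3735 bits
  H(B) = 0.5239 bits
  H(C) = 1.9459 bits
  H(D) = 2.0000 bits

Ranking: D > C > A > B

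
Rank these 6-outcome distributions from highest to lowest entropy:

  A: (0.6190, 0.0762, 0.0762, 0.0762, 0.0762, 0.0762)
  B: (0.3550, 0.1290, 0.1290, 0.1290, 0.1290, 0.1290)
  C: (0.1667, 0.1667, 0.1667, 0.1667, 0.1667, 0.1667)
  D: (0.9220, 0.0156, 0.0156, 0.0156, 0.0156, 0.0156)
C > B > A > D

Key insight: Entropy is maximized by uniform distributions and minimized by concentrated distributions.

Entropies:
  H(A) = 1.8434 bits
  H(B) = 2.4361 bits
  H(C) = 2.5850 bits
  H(D) = 0.5762 bits

Ranking: C > B > A > D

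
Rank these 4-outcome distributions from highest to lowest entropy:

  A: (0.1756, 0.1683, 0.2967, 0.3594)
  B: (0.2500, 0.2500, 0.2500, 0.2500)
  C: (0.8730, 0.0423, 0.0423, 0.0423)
B > A > C

Key insight: Entropy is maximized by uniform distributions and minimized by concentrated distributions.

- Uniform distributions have maximum entropy log₂(4) = 2.0000 bits
- The more "peaked" or concentrated a distribution, the lower its entropy

Entropies:
  H(A) = 1.9240 bits
  H(B) = 2.0000 bits
  H(C) = 0.7504 bits

Ranking: B > A > C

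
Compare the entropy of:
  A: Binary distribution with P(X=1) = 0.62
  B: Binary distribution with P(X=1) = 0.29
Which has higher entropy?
A

For binary distributions, entropy is maximized at p=0.5 and decreases as p moves toward 0 or 1.

H(A) = H(0.62) = 0.9580 bits
H(B) = H(0.29) = 0.8687 bits

Distribution A (p=0.62) is closer to uniform (p=0.5), so it has higher entropy.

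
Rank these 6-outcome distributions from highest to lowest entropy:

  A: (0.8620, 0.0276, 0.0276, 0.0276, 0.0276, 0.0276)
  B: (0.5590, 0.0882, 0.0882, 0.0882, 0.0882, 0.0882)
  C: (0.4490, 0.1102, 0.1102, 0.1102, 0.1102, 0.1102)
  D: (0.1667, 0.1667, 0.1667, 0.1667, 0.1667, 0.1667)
D > C > B > A

Key insight: Entropy is maximized by uniform distributions and minimized by concentrated distributions.

Entropies:
  H(A) = 0.8994 bits
  H(B) = 2.0139 bits
  H(C) = 2.2719 bits
  H(D) = 2.5850 bits

Ranking: D > C > B > A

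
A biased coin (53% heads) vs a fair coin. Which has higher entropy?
Fair coin

The fair coin is uniform (p=0.5), maximizing binary entropy at 1 bit. The biased coin has H(0.53) ≈ 0.997 bits — its outcome is more predictable, so its entropy is lower.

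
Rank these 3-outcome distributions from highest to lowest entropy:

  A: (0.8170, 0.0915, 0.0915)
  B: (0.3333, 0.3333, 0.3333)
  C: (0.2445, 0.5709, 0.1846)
B > C > A

Key insight: Entropy is maximized by uniform distributions and minimized by concentrated distributions.

- Uniform distributions have maximum entropy log₂(3) = 1.5850 bits
- The more "peaked" or concentrated a distribution, the lower its entropy

Entropies:
  H(A) = 0.8696 bits
  H(B) = 1.5850 bits
  H(C) = 1.4086 bits

Ranking: B > C > A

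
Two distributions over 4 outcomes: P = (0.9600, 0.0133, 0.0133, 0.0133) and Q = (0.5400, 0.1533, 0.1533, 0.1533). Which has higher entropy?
Q

P is highly concentrated on one outcome (96%), making it nearly deterministic. Q spreads its mass more evenly (max 54%). The more spread-out distribution has higher entropy: H(P) ≈ 0.306 bits, H(Q) ≈ 1.724 bits.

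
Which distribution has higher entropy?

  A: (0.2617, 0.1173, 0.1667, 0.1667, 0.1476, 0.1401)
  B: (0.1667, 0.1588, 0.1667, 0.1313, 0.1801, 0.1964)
B

Both distributions are close to uniform, making this a harder comparison.

H(A) = 2.5351 bits
H(B) = 2.5745 bits

The distribution closer to uniform has higher entropy.
Answer: B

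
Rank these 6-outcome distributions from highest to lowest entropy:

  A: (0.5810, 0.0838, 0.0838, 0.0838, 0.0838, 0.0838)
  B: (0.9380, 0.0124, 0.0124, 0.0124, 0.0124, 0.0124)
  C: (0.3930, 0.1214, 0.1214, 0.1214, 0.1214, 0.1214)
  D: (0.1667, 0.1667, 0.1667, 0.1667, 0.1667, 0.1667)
D > C > A > B

Key insight: Entropy is maximized by uniform distributions and minimized by concentrated distributions.

Entropies:
  H(A) = 1.9539 bits
  H(B) = 0.4793 bits
  H(C) = 2.3761 bits
  H(D) = 2.5850 bits

Ranking: D > C > A > B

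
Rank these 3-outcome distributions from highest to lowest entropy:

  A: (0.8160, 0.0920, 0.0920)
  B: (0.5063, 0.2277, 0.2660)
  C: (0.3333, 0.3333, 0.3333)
C > B > A

Key insight: Entropy is maximized by uniform distributions and minimized by concentrated distributions.

- Uniform distributions have maximum entropy log₂(3) = 1.5850 bits
- The more "peaked" or concentrated a distribution, the lower its entropy

Entropies:
  H(A) = 0.8727 bits
  H(B) = 1.4915 bits
  H(C) = 1.5850 bits

Ranking: C > B > A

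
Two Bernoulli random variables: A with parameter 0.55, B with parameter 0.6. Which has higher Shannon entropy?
A

For binary distributions, entropy is maximized at p=0.5 and decreases as p moves toward 0 or 1.

H(A) = H(0.55) = 0.9928 bits
H(B) = H(0.6) = 0.9710 bits

Distribution A (p=0.55) is closer to uniform (p=0.5), so it has higher entropy.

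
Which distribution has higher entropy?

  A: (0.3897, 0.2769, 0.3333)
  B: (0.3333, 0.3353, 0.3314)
B

Both distributions are close to uniform, making this a harder comparison.

H(A) = 1.5711 bits
H(B) = 1.5849 bits

The distribution closer to uniform has higher entropy.
Answer: B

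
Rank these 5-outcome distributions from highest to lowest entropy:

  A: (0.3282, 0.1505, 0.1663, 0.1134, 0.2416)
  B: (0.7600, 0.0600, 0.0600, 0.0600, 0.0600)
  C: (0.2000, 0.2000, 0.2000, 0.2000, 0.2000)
C > A > B

Key insight: Entropy is maximized by uniform distributions and minimized by concentrated distributions.

- Uniform distributions have maximum entropy log₂(5) = 2.3219 bits
- The more "peaked" or concentrated a distribution, the lower its entropy

Entropies:
  H(A) = 2.2204 bits
  H(B) = 1.2750 bits
  H(C) = 2.3219 bits

Ranking: C > A > B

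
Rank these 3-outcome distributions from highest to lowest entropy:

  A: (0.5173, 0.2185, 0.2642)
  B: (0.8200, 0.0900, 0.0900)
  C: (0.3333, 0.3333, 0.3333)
C > A > B

Key insight: Entropy is maximized by uniform distributions and minimized by concentrated distributions.

- Uniform distributions have maximum entropy log₂(3) = 1.5850 bits
- The more "peaked" or concentrated a distribution, the lower its entropy

Entropies:
  H(A) = 1.4787 bits
  H(B) = 0.8601 bits
  H(C) = 1.5850 bits

Ranking: C > A > B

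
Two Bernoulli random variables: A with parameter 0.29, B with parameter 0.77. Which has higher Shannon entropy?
A

For binary distributions, entropy is maximized at p=0.5 and decreases as p moves toward 0 or 1.

H(A) = H(0.29) = 0.8687 bits
H(B) = H(0.77) = 0.7780 bits

Distribution A (p=0.29) is closer to uniform (p=0.5), so it has higher entropy.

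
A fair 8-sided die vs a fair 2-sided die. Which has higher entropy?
8-sided die

Both are uniform distributions; for uniform over n outcomes, H = log₂(n). H(8-sided) = log₂(8) = 3.000 bits and H(2-sided) = log₂(2) = 1.000 bits. More outcomes in a uniform distribution means higher entropy.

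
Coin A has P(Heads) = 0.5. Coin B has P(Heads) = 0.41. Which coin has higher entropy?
A

For binary distributions, entropy is maximized at p=0.5 and decreases as p moves toward 0 or 1.

H(A) = H(0.5) = 1.0000 bits
H(B) = H(0.41) = 0.9765 bits

Distribution A (p=0.5) is closer to uniform (p=0.5), so it has higher entropy.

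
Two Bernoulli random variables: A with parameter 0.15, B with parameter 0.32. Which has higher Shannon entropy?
B

For binary distributions, entropy is maximized at p=0.5 and decreases as p moves toward 0 or 1.

H(A) = H(0.15) = 0.6098 bits
H(B) = H(0.32) = 0.9044 bits

Distribution B (p=0.32) is closer to uniform (p=0.5), so it has higher entropy.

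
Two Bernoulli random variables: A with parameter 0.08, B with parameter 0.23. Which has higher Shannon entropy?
B

For binary distributions, entropy is maximized at p=0.5 and decreases as p moves toward 0 or 1.

H(A) = H(0.08) = 0.4022 bits
H(B) = H(0.23) = 0.7780 bits

Distribution B (p=0.23) is closer to uniform (p=0.5), so it has higher entropy.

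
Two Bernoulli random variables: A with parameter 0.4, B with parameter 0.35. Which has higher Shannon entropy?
A

For binary distributions, entropy is maximized at p=0.5 and decreases as p moves toward 0 or 1.

H(A) = H(0.4) = 0.9710 bits
H(B) = H(0.35) = 0.9341 bits

Distribution A (p=0.4) is closer to uniform (p=0.5), so it has higher entropy.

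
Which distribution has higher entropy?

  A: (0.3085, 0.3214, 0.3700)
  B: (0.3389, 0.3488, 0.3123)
B

Both distributions are close to uniform, making this a harder comparison.

H(A) = 1.5805 bits
H(B) = 1.5834 bits

The distribution closer to uniform has higher entropy.
Answer: B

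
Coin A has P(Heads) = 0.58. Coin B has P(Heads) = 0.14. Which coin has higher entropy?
A

For binary distributions, entropy is maximized at p=0.5 and decreases as p moves toward 0 or 1.

H(A) = H(0.58) = 0.9815 bits
H(B) = H(0.14) = 0.5842 bits

Distribution A (p=0.58) is closer to uniform (p=0.5), so it has higher entropy.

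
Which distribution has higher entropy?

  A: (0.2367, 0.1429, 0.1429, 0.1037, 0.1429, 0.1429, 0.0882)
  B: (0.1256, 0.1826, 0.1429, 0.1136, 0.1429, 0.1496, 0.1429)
B

Both distributions are close to uniform, making this a harder comparison.

H(A) = 2.7443 bits
H(B) = 2.7936 bits

The distribution closer to uniform has higher entropy.
Answer: B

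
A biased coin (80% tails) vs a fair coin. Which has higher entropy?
Fair coin

The fair coin is uniform (p=0.5), maximizing binary entropy at 1 bit. The biased coin has H(0.80) ≈ 0.722 bits — its outcome is more predictable, so its entropy is lower.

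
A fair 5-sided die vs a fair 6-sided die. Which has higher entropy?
6-sided die

Both are uniform distributions; for uniform over n outcomes, H = log₂(n). H(5-sided) = log₂(5) = 2.322 bits and H(6-sided) = log₂(6) = 2.585 bits. More outcomes in a uniform distribution means higher entropy.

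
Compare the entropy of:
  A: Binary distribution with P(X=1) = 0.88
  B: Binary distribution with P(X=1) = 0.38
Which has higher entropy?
B

For binary distributions, entropy is maximized at p=0.5 and decreases as p moves toward 0 or 1.

H(A) = H(0.88) = 0.5294 bits
H(B) = H(0.38) = 0.9580 bits

Distribution B (p=0.38) is closer to uniform (p=0.5), so it has higher entropy.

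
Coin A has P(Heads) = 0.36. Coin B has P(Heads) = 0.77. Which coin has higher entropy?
A

For binary distributions, entropy is maximized at p=0.5 and decreases as p moves toward 0 or 1.

H(A) = H(0.36) = 0.9427 bits
H(B) = H(0.77) = 0.7780 bits

Distribution A (p=0.36) is closer to uniform (p=0.5), so it has higher entropy.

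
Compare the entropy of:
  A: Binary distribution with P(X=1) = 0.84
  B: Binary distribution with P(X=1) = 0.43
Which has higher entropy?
B

For binary distributions, entropy is maximized at p=0.5 and decreases as p moves toward 0 or 1.

H(A) = H(0.84) = 0.6343 bits
H(B) = H(0.43) = 0.9858 bits

Distribution B (p=0.43) is closer to uniform (p=0.5), so it has higher entropy.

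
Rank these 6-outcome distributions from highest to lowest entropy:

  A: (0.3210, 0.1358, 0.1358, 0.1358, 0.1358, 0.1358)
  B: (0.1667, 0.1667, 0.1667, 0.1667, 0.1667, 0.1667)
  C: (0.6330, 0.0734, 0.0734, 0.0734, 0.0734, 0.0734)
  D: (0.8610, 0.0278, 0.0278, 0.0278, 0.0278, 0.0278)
B > A > C > D

Key insight: Entropy is maximized by uniform distributions and minimized by concentrated distributions.

Entropies:
  H(A) = 2.4821 bits
  H(B) = 2.5850 bits
  H(C) = 1.8005 bits
  H(D) = 0.9044 bits

Ranking: B > A > C > D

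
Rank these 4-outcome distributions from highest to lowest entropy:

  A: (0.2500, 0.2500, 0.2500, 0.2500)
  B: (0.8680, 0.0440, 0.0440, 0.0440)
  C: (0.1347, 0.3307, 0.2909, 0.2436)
A > C > B

Key insight: Entropy is maximized by uniform distributions and minimized by concentrated distributions.

- Uniform distributions have maximum entropy log₂(4) = 2.0000 bits
- The more "peaked" or concentrated a distribution, the lower its entropy

Entropies:
  H(A) = 2.0000 bits
  H(B) = 0.7721 bits
  H(C) = 1.9321 bits

Ranking: A > C > B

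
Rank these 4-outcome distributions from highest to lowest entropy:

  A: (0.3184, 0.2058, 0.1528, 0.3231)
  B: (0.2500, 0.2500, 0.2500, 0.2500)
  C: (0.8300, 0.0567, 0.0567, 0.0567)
B > A > C

Key insight: Entropy is maximized by uniform distributions and minimized by concentrated distributions.

- Uniform distributions have maximum entropy log₂(4) = 2.0000 bits
- The more "peaked" or concentrated a distribution, the lower its entropy

Entropies:
  H(A) = 1.9358 bits
  H(B) = 2.0000 bits
  H(C) = 0.9271 bits

Ranking: B > A > C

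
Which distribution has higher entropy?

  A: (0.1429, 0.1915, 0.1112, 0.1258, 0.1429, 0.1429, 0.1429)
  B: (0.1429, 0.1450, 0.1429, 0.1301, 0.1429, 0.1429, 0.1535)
B

Both distributions are close to uniform, making this a harder comparison.

H(A) = 2.7896 bits
H(B) = 2.8059 bits

The distribution closer to uniform has higher entropy.
Answer: B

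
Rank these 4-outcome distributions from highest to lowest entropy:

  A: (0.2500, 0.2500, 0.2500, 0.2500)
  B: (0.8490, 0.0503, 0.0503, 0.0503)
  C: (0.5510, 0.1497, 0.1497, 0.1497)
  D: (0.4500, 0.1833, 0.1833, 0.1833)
A > D > C > B

Key insight: Entropy is maximized by uniform distributions and minimized by concentrated distributions.

Entropies:
  H(A) = 2.0000 bits
  H(B) = 0.8517 bits
  H(C) = 1.7041 bits
  H(D) = 1.8645 bits

Ranking: A > D > C > B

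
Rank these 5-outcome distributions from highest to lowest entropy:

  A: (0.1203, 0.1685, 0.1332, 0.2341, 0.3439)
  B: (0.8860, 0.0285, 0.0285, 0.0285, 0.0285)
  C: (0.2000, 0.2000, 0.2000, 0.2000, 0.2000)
C > A > B

Key insight: Entropy is maximized by uniform distributions and minimized by concentrated distributions.

- Uniform distributions have maximum entropy log₂(5) = 2.3219 bits
- The more "peaked" or concentrated a distribution, the lower its entropy

Entropies:
  H(A) = 2.2078 bits
  H(B) = 0.7399 bits
  H(C) = 2.3219 bits

Ranking: C > A > B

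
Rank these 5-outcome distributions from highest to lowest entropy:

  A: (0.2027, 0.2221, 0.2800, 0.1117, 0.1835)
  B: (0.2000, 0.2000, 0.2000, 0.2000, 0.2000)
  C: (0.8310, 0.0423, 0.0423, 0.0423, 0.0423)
B > A > C

Key insight: Entropy is maximized by uniform distributions and minimized by concentrated distributions.

- Uniform distributions have maximum entropy log₂(5) = 2.3219 bits
- The more "peaked" or concentrated a distribution, the lower its entropy

Entropies:
  H(A) = 2.2652 bits
  H(B) = 2.3219 bits
  H(C) = 0.9934 bits

Ranking: B > A > C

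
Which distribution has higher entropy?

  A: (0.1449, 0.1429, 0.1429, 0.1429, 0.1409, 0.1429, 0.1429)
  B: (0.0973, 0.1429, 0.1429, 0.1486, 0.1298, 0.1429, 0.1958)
A

Both distributions are close to uniform, making this a harder comparison.

H(A) = 2.8073 bits
H(B) = 2.7818 bits

The distribution closer to uniform has higher entropy.
Answer: A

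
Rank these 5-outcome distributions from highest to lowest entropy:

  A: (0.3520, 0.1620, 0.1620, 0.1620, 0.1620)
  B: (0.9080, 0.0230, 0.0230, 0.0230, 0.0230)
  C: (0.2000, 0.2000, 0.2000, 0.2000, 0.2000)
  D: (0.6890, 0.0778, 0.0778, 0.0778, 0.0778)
C > A > D > B

Key insight: Entropy is maximized by uniform distributions and minimized by concentrated distributions.

Entropies:
  H(A) = 2.2318 bits
  H(B) = 0.6271 bits
  H(C) = 2.3219 bits
  H(D) = 1.5163 bits

Ranking: C > A > D > B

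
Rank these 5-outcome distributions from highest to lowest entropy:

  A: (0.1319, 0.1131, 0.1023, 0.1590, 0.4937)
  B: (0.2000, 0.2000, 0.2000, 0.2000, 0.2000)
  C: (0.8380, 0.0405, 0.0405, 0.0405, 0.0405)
B > A > C

Key insight: Entropy is maximized by uniform distributions and minimized by concentrated distributions.

- Uniform distributions have maximum entropy log₂(5) = 2.3219 bits
- The more "peaked" or concentrated a distribution, the lower its entropy

Entropies:
  H(A) = 2.0022 bits
  H(B) = 2.3219 bits
  H(C) = 0.9631 bits

Ranking: B > A > C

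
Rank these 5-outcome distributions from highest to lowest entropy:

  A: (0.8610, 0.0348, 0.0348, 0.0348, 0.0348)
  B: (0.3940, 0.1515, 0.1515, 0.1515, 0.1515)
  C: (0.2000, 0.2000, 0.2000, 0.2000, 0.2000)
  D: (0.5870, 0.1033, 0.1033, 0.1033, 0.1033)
C > B > D > A

Key insight: Entropy is maximized by uniform distributions and minimized by concentrated distributions.

Entropies:
  H(A) = 0.8596 bits
  H(B) = 2.1793 bits
  H(C) = 2.3219 bits
  H(D) = 1.8040 bits

Ranking: C > B > D > A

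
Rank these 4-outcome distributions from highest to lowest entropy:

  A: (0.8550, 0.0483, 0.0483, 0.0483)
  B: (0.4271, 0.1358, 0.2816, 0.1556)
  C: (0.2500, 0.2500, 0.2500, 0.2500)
C > B > A

Key insight: Entropy is maximized by uniform distributions and minimized by concentrated distributions.

- Uniform distributions have maximum entropy log₂(4) = 2.0000 bits
- The more "peaked" or concentrated a distribution, the lower its entropy

Entropies:
  H(A) = 0.8270 bits
  H(B) = 1.8478 bits
  H(C) = 2.0000 bits

Ranking: C > B > A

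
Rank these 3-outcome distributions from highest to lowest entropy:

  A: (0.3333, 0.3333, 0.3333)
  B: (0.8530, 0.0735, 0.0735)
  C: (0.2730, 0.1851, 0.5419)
A > C > B

Key insight: Entropy is maximized by uniform distributions and minimized by concentrated distributions.

- Uniform distributions have maximum entropy log₂(3) = 1.5850 bits
- The more "peaked" or concentrated a distribution, the lower its entropy

Entropies:
  H(A) = 1.5850 bits
  H(B) = 0.7493 bits
  H(C) = 1.4408 bits

Ranking: A > C > B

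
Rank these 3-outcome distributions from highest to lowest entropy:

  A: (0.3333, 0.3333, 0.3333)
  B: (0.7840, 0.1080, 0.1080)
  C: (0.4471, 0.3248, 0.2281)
A > C > B

Key insight: Entropy is maximized by uniform distributions and minimized by concentrated distributions.

- Uniform distributions have maximum entropy log₂(3) = 1.5850 bits
- The more "peaked" or concentrated a distribution, the lower its entropy

Entropies:
  H(A) = 1.5850 bits
  H(B) = 0.9688 bits
  H(C) = 1.5326 bits

Ranking: A > C > B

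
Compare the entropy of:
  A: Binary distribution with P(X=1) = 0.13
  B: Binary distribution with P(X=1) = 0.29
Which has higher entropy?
B

For binary distributions, entropy is maximized at p=0.5 and decreases as p moves toward 0 or 1.

H(A) = H(0.13) = 0.5574 bits
H(B) = H(0.29) = 0.8687 bits

Distribution B (p=0.29) is closer to uniform (p=0.5), so it has higher entropy.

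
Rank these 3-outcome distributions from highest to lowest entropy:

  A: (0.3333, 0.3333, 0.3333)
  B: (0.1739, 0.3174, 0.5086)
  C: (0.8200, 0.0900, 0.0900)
A > B > C

Key insight: Entropy is maximized by uniform distributions and minimized by concentrated distributions.

- Uniform distributions have maximum entropy log₂(3) = 1.5850 bits
- The more "peaked" or concentrated a distribution, the lower its entropy

Entropies:
  H(A) = 1.5850 bits
  H(B) = 1.4605 bits
  H(C) = 0.8601 bits

Ranking: A > B > C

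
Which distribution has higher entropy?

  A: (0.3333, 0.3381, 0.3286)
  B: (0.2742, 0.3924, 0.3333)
A

Both distributions are close to uniform, making this a harder comparison.

H(A) = 1.5849 bits
H(B) = 1.5698 bits

The distribution closer to uniform has higher entropy.
Answer: A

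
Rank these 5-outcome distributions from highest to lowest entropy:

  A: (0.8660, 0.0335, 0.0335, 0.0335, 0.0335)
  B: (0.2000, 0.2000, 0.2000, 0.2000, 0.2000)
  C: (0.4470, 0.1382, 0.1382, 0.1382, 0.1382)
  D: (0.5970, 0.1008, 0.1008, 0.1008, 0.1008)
B > C > D > A

Key insight: Entropy is maximized by uniform distributions and minimized by concentrated distributions.

Entropies:
  H(A) = 0.8363 bits
  H(B) = 2.3219 bits
  H(C) = 2.0979 bits
  H(D) = 1.7787 bits

Ranking: B > C > D > A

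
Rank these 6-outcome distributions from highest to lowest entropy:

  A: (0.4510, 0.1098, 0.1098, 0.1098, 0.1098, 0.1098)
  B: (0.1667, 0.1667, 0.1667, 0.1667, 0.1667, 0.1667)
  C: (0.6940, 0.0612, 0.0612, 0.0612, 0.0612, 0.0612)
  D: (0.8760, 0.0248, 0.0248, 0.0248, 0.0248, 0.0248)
B > A > C > D

Key insight: Entropy is maximized by uniform distributions and minimized by concentrated distributions.

Entropies:
  H(A) = 2.2678 bits
  H(B) = 2.5850 bits
  H(C) = 1.5990 bits
  H(D) = 0.8287 bits

Ranking: B > A > C > D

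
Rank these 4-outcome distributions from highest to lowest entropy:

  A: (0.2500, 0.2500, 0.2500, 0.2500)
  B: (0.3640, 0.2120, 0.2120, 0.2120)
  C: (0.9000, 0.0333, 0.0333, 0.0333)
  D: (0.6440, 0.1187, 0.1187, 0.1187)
A > B > D > C

Key insight: Entropy is maximized by uniform distributions and minimized by concentrated distributions.

Entropies:
  H(A) = 2.0000 bits
  H(B) = 1.9540 bits
  H(C) = 0.6275 bits
  H(D) = 1.5036 bits

Ranking: A > B > D > C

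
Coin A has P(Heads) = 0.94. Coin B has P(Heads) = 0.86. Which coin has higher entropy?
B

For binary distributions, entropy is maximized at p=0.5 and decreases as p moves toward 0 or 1.

H(A) = H(0.94) = 0.3274 bits
H(B) = H(0.86) = 0.5842 bits

Distribution B (p=0.86) is closer to uniform (p=0.5), so it has higher entropy.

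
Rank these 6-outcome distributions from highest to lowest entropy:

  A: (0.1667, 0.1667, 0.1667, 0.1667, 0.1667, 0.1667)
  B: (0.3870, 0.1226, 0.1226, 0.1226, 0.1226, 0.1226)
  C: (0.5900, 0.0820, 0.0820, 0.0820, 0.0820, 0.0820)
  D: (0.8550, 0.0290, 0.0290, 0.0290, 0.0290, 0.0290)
A > B > C > D

Key insight: Entropy is maximized by uniform distributions and minimized by concentrated distributions.

Entropies:
  H(A) = 2.5850 bits
  H(B) = 2.3862 bits
  H(C) = 1.9285 bits
  H(D) = 0.9339 bits

Ranking: A > B > C > D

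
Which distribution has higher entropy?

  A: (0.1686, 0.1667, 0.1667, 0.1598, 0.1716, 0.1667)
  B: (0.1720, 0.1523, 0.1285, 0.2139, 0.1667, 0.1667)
A

Both distributions are close to uniform, making this a harder comparison.

H(A) = 2.5846 bits
H(B) = 2.5682 bits

The distribution closer to uniform has higher entropy.
Answer: A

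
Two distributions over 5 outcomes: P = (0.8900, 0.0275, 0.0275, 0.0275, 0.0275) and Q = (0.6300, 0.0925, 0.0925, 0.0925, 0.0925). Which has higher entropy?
Q

P is highly concentrated on one outcome (89%), making it nearly deterministic. Q spreads its mass more evenly (max 63%). The more spread-out distribution has higher entropy: H(P) ≈ 0.720 bits, H(Q) ≈ 1.691 bits.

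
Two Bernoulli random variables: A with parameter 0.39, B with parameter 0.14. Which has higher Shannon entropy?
A

For binary distributions, entropy is maximized at p=0.5 and decreases as p moves toward 0 or 1.

H(A) = H(0.39) = 0.9648 bits
H(B) = H(0.14) = 0.5842 bits

Distribution A (p=0.39) is closer to uniform (p=0.5), so it has higher entropy.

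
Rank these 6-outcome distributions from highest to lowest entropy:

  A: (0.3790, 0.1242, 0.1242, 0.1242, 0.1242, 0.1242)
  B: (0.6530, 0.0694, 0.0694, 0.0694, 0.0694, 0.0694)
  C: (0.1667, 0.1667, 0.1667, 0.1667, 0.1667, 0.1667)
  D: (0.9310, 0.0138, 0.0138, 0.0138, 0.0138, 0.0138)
C > A > B > D

Key insight: Entropy is maximized by uniform distributions and minimized by concentrated distributions.

Entropies:
  H(A) = 2.3993 bits
  H(B) = 1.7371 bits
  H(C) = 2.5850 bits
  H(D) = 0.5224 bits

Ranking: C > A > B > D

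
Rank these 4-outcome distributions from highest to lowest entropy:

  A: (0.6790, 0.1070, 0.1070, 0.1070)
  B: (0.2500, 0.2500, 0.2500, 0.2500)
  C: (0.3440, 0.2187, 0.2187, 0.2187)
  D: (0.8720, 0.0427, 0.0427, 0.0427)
B > C > A > D

Key insight: Entropy is maximized by uniform distributions and minimized by concentrated distributions.

Entropies:
  H(A) = 1.4142 bits
  H(B) = 2.0000 bits
  H(C) = 1.9683 bits
  H(D) = 0.7548 bits

Ranking: B > C > A > D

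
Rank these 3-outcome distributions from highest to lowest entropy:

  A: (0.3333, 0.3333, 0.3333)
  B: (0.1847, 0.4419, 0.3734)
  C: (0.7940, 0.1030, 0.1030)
A > B > C

Key insight: Entropy is maximized by uniform distributions and minimized by concentrated distributions.

- Uniform distributions have maximum entropy log₂(3) = 1.5850 bits
- The more "peaked" or concentrated a distribution, the lower its entropy

Entropies:
  H(A) = 1.5850 bits
  H(B) = 1.5014 bits
  H(C) = 0.9398 bits

Ranking: A > B > C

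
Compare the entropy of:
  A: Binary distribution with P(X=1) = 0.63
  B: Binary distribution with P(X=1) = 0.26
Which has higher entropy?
A

For binary distributions, entropy is maximized at p=0.5 and decreases as p moves toward 0 or 1.

H(A) = H(0.63) = 0.9507 bits
H(B) = H(0.26) = 0.8267 bits

Distribution A (p=0.63) is closer to uniform (p=0.5), so it has higher entropy.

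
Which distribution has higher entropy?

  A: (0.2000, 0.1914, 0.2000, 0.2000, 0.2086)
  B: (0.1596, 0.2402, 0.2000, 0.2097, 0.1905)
A

Both distributions are close to uniform, making this a harder comparison.

H(A) = 2.3214 bits
H(B) = 2.3095 bits

The distribution closer to uniform has higher entropy.
Answer: A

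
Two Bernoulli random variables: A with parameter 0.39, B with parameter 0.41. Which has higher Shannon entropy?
B

For binary distributions, entropy is maximized at p=0.5 and decreases as p moves toward 0 or 1.

H(A) = H(0.39) = 0.9648 bits
H(B) = H(0.41) = 0.9765 bits

Distribution B (p=0.41) is closer to uniform (p=0.5), so it has higher entropy.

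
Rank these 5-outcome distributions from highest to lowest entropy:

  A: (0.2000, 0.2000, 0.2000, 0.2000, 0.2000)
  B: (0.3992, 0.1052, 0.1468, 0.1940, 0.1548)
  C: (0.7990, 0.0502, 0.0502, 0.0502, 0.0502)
A > B > C

Key insight: Entropy is maximized by uniform distributions and minimized by concentrated distributions.

- Uniform distributions have maximum entropy log₂(5) = 2.3219 bits
- The more "peaked" or concentrated a distribution, the lower its entropy

Entropies:
  H(A) = 2.3219 bits
  H(B) = 2.1526 bits
  H(C) = 1.1259 bits

Ranking: A > B > C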